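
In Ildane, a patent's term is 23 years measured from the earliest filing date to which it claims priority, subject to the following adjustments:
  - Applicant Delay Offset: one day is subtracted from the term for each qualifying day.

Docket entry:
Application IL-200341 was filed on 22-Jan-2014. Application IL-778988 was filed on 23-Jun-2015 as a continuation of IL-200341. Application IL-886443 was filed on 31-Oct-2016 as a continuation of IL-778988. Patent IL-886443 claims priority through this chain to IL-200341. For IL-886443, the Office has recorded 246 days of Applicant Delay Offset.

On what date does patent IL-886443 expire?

May 21, 2036

Earliest priority filing: 22 January 2014.
Base term: 22 January 2014 + 23 years → 22 January 2037.
Applicant Delay Offset: −246 days → 21 May 2036.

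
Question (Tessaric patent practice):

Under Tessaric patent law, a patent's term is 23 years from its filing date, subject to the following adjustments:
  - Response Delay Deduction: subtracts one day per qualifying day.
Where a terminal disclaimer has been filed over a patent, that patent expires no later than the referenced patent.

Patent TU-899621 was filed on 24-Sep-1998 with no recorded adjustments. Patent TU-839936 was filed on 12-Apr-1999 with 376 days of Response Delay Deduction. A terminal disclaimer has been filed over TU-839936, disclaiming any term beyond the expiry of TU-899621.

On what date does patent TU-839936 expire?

Natural term of TU-839936:
  Base: filing + 23 years → 12 April 2022.
  Response Delay Deduction: −376 days → 1 April 2021.
Expiry of referenced patent TU-899621:
  Base: filing + 23 years → 24 September 2021.
Terminal disclaimer: TU-839936 expires on the earlier of 1 April 2021 and 24 September 2021.

2021-04-01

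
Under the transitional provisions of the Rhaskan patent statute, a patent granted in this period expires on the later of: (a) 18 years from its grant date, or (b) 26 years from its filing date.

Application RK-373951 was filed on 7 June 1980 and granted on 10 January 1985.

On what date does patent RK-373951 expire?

(a) grant + 18 years → 10 January 2003.
(b) filing + 26 years → 7 June 2006.
Later of the two: 7 June 2006.

June 7, 2006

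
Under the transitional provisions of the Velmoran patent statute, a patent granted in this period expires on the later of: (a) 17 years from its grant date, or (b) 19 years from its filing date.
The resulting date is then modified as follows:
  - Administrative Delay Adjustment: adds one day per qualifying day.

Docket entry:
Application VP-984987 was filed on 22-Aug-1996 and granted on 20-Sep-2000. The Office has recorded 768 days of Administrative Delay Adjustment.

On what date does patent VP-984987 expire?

2019-10-28

(a) grant + 17 years → 20 September 2017.
(b) filing + 19 years → 22 August 2015.
Later of the two: 20 September 2017.
Administrative Delay Adjustment: +768 days → 28 October 2019.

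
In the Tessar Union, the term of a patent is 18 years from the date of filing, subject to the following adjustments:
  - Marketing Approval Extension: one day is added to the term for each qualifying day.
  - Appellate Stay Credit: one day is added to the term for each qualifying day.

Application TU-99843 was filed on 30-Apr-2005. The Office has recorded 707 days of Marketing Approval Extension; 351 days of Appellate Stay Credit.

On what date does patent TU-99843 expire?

Base term: filing date + 18 years → 30 April 2023.
Marketing Approval Extension: +707 days → 6 April 2025.
Appellate Stay Credit: +351 days → 23 March 2026.

March 23, 2026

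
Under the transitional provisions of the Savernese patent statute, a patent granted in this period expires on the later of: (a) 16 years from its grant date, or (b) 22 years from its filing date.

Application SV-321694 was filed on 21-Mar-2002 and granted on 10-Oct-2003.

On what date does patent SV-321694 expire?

2024-03-21

(a) grant + 16 years → 10 October 2019.
(b) filing + 22 years → 21 March 2024.
Later of the two: 21 March 2024.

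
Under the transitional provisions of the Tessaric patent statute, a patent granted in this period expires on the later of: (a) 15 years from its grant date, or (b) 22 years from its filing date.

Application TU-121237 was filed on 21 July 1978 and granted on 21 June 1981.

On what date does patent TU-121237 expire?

2000-07-21

(a) grant + 15 years → 21 June 1996.
(b) filing + 22 years → 21 July 2000.
Later of the two: 21 July 2000.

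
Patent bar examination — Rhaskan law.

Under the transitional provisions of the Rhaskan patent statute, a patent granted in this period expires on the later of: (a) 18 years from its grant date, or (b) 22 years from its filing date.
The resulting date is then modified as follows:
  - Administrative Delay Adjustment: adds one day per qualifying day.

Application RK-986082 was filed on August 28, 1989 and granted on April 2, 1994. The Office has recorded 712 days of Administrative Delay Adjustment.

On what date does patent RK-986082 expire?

2014-03-15

(a) grant + 18 years → 2 April 2012.
(b) filing + 22 years → 28 August 2011.
Later of the two: 2 April 2012.
Administrative Delay Adjustment: +712 days → 15 March 2014.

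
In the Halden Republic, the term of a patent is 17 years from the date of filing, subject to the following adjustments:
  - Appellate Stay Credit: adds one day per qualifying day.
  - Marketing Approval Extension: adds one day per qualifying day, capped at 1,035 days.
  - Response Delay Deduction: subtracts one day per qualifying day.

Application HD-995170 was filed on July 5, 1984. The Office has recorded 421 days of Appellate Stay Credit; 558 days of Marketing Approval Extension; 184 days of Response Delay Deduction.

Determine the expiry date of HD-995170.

Base term: filing date + 17 years → 5 July 2001.
Appellate Stay Credit: +421 days → 30 August 2002.
Marketing Approval Extension: 558 days (within the 1035-day cap) → +558 days → 10 March 2004.
Response Delay Deduction: −184 days → 8 September 2003.

2003-09-08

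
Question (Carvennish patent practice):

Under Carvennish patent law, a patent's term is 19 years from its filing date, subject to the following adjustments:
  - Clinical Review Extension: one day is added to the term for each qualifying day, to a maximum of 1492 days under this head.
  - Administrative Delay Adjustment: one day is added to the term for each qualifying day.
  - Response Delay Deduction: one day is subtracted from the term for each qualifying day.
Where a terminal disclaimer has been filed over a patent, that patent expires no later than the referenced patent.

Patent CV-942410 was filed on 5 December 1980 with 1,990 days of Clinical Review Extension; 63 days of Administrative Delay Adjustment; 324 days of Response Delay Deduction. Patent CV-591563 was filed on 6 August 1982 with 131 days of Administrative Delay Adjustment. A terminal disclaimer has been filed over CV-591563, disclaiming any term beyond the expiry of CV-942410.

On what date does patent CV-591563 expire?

2001-12-15

Natural term of CV-591563:
  Base: filing + 19 years → 6 August 2001.
  Administrative Delay Adjustment: +131 days → 15 December 2001.
Expiry of referenced patent CV-942410:
  Base: filing + 19 years → 5 December 1999.
  Clinical Review Extension: 1990 days claimed exceeds the 1492-day cap, so +1492 days → 5 January 2004.
  Administrative Delay Adjustment: +63 days → 8 March 2004.
  Response Delay Deduction: −324 days → 19 April 2003.
Terminal disclaimer: CV-591563 expires on the earlier of 15 December 2001 and 19 April 2003.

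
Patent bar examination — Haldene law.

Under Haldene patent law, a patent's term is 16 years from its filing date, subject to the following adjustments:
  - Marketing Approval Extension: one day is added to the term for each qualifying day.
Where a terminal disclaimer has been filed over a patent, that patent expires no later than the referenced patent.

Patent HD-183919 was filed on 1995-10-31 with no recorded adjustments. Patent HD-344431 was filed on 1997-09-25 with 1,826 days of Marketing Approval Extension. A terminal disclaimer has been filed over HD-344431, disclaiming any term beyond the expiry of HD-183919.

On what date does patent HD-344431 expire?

October 31, 2011

Natural term of HD-344431:
  Base: filing + 16 years → 25 September 2013.
  Marketing Approval Extension: +1826 days → 25 September 2018.
Expiry of referenced patent HD-183919:
  Base: filing + 16 years → 31 October 2011.
Terminal disclaimer: HD-344431 expires on the earlier of 25 September 2018 and 31 October 2011.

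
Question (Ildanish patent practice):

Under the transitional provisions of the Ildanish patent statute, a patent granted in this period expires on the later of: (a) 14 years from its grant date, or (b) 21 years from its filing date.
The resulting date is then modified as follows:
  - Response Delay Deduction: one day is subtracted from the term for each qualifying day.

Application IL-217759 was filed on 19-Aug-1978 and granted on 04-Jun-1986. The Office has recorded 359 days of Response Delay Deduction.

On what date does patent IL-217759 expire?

(a) grant + 14 years → 4 June 2000.
(b) filing + 21 years → 19 August 1999.
Later of the two: 4 June 2000.
Response Delay Deduction: −359 days → 11 June 1999.

1999-06-11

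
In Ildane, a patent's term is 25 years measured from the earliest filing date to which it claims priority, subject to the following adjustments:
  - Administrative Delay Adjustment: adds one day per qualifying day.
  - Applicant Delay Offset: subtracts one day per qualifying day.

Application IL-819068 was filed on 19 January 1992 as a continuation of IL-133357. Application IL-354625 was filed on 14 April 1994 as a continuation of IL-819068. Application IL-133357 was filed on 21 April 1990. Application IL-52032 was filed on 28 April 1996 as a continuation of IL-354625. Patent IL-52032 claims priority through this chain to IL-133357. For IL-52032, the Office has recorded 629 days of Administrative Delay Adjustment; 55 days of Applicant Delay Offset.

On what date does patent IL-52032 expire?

Earliest priority filing: 21 April 1990.
Base term: 21 April 1990 + 25 years → 21 April 2015.
Administrative Delay Adjustment: +629 days → 9 January 2017.
Applicant Delay Offset: −55 days → 15 November 2016.

November 15, 2016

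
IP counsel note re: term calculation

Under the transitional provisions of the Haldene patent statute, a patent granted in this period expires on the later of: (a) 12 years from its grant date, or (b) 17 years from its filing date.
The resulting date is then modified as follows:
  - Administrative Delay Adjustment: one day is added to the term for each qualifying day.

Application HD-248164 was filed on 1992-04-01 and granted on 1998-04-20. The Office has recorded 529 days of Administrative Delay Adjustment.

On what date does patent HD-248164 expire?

(a) grant + 12 years → 20 April 2010.
(b) filing + 17 years → 1 April 2009.
Later of the two: 20 April 2010.
Administrative Delay Adjustment: +529 days → 1 October 2011.

2011-10-01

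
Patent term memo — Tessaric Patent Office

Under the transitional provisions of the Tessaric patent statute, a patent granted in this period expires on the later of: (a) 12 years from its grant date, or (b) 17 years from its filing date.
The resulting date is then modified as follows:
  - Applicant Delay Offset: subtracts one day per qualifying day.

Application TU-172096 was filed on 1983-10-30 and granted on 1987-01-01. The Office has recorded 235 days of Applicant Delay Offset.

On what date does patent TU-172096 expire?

2000-03-09

(a) grant + 12 years → 1 January 1999.
(b) filing + 17 years → 30 October 2000.
Later of the two: 30 October 2000.
Applicant Delay Offset: −235 days → 9 March 2000.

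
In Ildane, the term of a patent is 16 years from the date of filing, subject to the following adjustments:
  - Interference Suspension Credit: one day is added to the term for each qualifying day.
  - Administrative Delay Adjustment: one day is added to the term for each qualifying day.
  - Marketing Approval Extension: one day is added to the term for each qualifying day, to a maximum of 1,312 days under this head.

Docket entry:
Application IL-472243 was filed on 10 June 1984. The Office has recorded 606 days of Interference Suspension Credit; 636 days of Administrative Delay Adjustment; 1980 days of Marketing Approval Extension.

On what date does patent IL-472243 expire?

2007-06-08

Base term: filing date + 16 years → 10 June 2000.
Interference Suspension Credit: +606 days → 6 February 2002.
Administrative Delay Adjustment: +636 days → 4 November 2003.
Marketing Approval Extension: 1980 days claimed exceeds the 1312-day cap, so +1312 days → 8 June 2007.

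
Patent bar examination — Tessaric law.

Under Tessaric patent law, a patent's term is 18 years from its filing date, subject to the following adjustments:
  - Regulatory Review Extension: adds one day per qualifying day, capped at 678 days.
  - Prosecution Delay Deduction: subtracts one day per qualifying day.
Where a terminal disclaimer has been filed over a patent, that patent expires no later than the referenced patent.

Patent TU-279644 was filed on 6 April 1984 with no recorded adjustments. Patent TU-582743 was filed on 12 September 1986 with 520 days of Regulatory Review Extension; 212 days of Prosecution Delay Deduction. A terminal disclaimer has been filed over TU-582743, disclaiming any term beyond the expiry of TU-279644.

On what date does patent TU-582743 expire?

2002-04-06

Natural term of TU-582743:
  Base: filing + 18 years → 12 September 2004.
  Regulatory Review Extension: 520 days (within the 678-day cap) → +520 days → 14 February 2006.
  Prosecution Delay Deduction: −212 days → 17 July 2005.
Expiry of referenced patent TU-279644:
  Base: filing + 18 years → 6 April 2002.
Terminal disclaimer: TU-582743 expires on the earlier of 17 July 2005 and 6 April 2002.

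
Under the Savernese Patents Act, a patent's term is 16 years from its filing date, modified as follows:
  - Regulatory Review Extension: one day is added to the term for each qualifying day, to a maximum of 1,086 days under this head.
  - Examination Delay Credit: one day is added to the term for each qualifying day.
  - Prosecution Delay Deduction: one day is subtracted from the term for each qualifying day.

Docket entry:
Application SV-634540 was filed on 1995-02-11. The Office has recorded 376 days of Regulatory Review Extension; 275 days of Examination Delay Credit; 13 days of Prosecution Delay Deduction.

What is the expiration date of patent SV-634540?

Base term: filing date + 16 years → 11 February 2011.
Regulatory Review Extension: 376 days (within the 1086-day cap) → +376 days → 22 February 2012.
Examination Delay Credit: +275 days → 23 November 2012.
Prosecution Delay Deduction: −13 days → 10 November 2012.

2012-11-10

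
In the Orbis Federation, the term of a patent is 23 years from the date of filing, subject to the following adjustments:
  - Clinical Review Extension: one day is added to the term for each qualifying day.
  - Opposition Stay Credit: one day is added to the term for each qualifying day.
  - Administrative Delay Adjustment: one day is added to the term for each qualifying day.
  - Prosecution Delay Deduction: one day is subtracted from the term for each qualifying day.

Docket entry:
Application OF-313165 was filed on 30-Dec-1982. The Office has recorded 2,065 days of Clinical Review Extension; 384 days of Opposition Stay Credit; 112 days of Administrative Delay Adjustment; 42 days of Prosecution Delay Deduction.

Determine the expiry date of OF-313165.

Base term: filing date + 23 years → 30 December 2005.
Clinical Review Extension: +2065 days → 26 August 2011.
Opposition Stay Credit: +384 days → 13 September 2012.
Administrative Delay Adjustment: +112 days → 3 January 2013.
Prosecution Delay Deduction: −42 days → 22 November 2012.

November 22, 2012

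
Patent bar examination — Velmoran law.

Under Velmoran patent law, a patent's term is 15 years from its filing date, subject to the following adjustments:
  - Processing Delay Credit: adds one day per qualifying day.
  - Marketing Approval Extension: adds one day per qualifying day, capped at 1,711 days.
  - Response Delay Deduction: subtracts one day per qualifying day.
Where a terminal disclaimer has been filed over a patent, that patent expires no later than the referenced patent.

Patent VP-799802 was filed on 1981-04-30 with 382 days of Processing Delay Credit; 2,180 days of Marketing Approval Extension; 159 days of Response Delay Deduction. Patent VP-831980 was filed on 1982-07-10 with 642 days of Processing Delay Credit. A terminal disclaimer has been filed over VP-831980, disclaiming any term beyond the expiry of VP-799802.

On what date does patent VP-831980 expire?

Natural term of VP-831980:
  Base: filing + 15 years → 10 July 1997.
  Processing Delay Credit: +642 days → 13 April 1999.
Expiry of referenced patent VP-799802:
  Base: filing + 15 years → 30 April 1996.
  Processing Delay Credit: +382 days → 17 May 1997.
  Marketing Approval Extension: 2180 days claimed exceeds the 1711-day cap, so +1711 days → 22 January 2002.
  Response Delay Deduction: −159 days → 16 August 2001.
Terminal disclaimer: VP-831980 expires on the earlier of 13 April 1999 and 16 August 2001.

1999-04-13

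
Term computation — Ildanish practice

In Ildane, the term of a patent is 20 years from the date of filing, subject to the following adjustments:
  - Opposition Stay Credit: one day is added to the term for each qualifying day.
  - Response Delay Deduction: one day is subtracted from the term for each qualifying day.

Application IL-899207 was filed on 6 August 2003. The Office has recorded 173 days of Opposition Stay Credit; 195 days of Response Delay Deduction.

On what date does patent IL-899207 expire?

July 15, 2023

Base term: filing date + 20 years → 6 August 2023.
Opposition Stay Credit: +173 days → 26 January 2024.
Response Delay Deduction: −195 days → 15 July 2023.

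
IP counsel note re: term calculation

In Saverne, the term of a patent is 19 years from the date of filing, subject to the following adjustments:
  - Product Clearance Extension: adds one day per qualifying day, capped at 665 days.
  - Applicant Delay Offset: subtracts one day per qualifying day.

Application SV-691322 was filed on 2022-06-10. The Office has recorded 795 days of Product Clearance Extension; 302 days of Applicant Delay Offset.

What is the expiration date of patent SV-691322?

Base term: filing date + 19 years → 10 June 2041.
Product Clearance Extension: 795 days claimed exceeds the 665-day cap, so +665 days → 6 April 2043.
Applicant Delay Offset: −302 days → 8 June 2042.

June 8, 2042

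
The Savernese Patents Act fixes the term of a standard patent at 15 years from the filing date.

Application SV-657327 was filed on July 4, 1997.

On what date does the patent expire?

Filing date + 15 years → 4 July 2012.

2012-07-04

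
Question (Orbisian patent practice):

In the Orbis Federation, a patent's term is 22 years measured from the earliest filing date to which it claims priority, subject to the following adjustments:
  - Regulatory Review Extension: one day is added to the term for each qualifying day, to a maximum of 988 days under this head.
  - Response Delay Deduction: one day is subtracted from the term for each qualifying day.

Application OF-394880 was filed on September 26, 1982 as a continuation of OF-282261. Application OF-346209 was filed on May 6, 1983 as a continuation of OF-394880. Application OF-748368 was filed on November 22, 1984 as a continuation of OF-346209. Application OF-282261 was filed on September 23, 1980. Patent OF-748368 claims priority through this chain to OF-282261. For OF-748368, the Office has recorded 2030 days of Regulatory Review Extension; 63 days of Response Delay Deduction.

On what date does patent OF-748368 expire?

2005-04-05

Earliest priority filing: 23 September 1980.
Base term: 23 September 1980 + 22 years → 23 September 2002.
Regulatory Review Extension: 2030 days claimed exceeds the 988-day cap, so +988 days → 7 June 2005.
Response Delay Deduction: −63 days → 5 April 2005.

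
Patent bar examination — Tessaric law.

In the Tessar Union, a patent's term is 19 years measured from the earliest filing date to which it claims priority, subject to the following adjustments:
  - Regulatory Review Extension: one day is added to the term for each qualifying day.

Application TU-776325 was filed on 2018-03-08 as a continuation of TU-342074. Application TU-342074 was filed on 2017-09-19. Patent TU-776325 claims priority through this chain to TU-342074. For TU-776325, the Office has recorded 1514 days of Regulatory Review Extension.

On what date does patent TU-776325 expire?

November 11, 2040

Earliest priority filing: 19 September 2017.
Base term: 19 September 2017 + 19 years → 19 September 2036.
Regulatory Review Extension: +1514 days → 11 November 2040.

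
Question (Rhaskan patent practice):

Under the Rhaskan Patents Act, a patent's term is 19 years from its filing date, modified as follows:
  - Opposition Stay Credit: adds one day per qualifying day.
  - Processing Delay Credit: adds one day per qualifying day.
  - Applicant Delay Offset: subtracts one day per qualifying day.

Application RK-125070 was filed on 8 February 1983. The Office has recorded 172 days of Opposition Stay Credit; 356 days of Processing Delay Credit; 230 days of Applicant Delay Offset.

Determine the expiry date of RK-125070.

Base term: filing date + 19 years → 8 February 2002.
Opposition Stay Credit: +172 days → 30 July 2002.
Processing Delay Credit: +356 days → 21 July 2003.
Applicant Delay Offset: −230 days → 3 December 2002.

2002-12-03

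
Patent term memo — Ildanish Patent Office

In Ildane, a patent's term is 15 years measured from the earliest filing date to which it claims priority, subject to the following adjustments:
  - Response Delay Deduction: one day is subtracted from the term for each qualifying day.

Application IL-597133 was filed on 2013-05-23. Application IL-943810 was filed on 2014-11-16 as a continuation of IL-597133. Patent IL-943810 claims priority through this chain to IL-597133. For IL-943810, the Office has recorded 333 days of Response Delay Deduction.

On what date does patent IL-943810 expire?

Earliest priority filing: 23 May 2013.
Base term: 23 May 2013 + 15 years → 23 May 2028.
Response Delay Deduction: −333 days → 25 June 2027.

2027-06-25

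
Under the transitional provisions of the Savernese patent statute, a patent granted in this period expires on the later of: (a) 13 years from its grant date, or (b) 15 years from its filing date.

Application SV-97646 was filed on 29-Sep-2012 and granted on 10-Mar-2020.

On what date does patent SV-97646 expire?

2033-03-10

(a) grant + 13 years → 10 March 2033.
(b) filing + 15 years → 29 September 2027.
Later of the two: 10 March 2033.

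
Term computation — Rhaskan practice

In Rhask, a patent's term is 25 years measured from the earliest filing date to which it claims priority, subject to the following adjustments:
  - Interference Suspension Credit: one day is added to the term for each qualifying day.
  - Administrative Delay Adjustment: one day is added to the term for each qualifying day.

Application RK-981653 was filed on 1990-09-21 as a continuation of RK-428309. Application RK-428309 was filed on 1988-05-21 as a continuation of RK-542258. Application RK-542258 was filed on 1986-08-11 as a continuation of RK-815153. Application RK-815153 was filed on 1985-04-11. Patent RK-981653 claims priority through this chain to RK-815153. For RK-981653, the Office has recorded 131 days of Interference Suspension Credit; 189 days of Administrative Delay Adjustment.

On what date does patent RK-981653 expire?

February 25, 2011

Earliest priority filing: 11 April 1985.
Base term: 11 April 1985 + 25 years → 11 April 2010.
Interference Suspension Credit: +131 days → 20 August 2010.
Administrative Delay Adjustment: +189 days → 25 February 2011.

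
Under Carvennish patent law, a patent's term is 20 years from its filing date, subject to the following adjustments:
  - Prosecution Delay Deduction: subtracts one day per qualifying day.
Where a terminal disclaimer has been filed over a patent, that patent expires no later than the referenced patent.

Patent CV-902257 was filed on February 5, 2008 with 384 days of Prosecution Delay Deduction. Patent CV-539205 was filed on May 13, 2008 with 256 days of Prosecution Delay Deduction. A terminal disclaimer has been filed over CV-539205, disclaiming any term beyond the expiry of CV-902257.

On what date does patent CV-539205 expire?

Natural term of CV-539205:
  Base: filing + 20 years → 13 May 2028.
  Prosecution Delay Deduction: −256 days → 31 August 2027.
Expiry of referenced patent CV-902257:
  Base: filing + 20 years → 5 February 2028.
  Prosecution Delay Deduction: −384 days → 17 January 2027.
Terminal disclaimer: CV-539205 expires on the earlier of 31 August 2027 and 17 January 2027.

January 17, 2027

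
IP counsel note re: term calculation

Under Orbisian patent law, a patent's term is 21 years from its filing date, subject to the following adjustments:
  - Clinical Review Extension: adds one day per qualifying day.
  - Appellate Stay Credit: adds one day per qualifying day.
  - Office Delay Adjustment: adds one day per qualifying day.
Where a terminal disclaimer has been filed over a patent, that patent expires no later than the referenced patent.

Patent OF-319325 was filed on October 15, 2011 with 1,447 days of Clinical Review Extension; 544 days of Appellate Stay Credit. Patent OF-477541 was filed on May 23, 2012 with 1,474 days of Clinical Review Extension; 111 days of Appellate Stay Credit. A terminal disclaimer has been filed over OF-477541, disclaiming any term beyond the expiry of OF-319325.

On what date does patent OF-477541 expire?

Natural term of OF-477541:
  Base: filing + 21 years → 23 May 2033.
  Clinical Review Extension: +1474 days → 5 June 2037.
  Appellate Stay Credit: +111 days → 24 September 2037.
Expiry of referenced patent OF-319325:
  Base: filing + 21 years → 15 October 2032.
  Clinical Review Extension: +1447 days → 1 October 2036.
  Appellate Stay Credit: +544 days → 29 March 2038.
Terminal disclaimer: OF-477541 expires on the earlier of 24 September 2037 and 29 March 2038.

2037-09-24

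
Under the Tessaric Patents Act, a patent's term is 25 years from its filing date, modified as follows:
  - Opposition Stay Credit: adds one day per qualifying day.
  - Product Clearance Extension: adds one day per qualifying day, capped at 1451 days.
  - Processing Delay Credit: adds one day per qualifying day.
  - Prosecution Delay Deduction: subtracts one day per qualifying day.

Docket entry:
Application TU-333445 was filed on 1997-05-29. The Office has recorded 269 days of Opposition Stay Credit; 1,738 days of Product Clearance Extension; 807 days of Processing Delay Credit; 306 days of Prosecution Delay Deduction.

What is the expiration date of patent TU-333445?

Base term: filing date + 25 years → 29 May 2022.
Opposition Stay Credit: +269 days → 22 February 2023.
Product Clearance Extension: 1738 days claimed exceeds the 1451-day cap, so +1451 days → 12 February 2027.
Processing Delay Credit: +807 days → 29 April 2029.
Prosecution Delay Deduction: −306 days → 27 June 2028.

2028-06-27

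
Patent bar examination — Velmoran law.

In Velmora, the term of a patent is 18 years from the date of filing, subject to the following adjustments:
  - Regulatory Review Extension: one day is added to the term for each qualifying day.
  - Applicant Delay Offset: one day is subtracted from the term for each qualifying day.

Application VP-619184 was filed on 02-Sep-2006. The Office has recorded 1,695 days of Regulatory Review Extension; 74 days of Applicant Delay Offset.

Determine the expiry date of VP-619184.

Base term: filing date + 18 years → 2 September 2024.
Regulatory Review Extension: +1695 days → 24 April 2029.
Applicant Delay Offset: −74 days → 9 February 2029.

2029-02-09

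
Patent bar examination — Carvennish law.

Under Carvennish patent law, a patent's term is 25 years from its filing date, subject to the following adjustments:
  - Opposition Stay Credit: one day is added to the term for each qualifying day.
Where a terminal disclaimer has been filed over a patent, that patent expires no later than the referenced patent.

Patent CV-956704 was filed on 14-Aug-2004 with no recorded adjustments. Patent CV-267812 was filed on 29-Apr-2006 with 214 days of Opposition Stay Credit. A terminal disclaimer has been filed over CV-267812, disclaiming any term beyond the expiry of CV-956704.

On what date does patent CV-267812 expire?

Natural term of CV-267812:
  Base: filing + 25 years → 29 April 2031.
  Opposition Stay Credit: +214 days → 29 November 2031.
Expiry of referenced patent CV-956704:
  Base: filing + 25 years → 14 August 2029.
Terminal disclaimer: CV-267812 expires on the earlier of 29 November 2031 and 14 August 2029.

2029-08-14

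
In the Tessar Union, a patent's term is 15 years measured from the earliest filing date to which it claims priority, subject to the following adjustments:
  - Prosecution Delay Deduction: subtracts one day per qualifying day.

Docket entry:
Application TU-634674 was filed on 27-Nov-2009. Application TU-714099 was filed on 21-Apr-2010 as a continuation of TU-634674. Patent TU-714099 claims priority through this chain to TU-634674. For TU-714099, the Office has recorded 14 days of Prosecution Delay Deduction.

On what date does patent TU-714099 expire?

November 13, 2024

Earliest priority filing: 27 November 2009.
Base term: 27 November 2009 + 15 years → 27 November 2024.
Prosecution Delay Deduction: −14 days → 13 November 2024.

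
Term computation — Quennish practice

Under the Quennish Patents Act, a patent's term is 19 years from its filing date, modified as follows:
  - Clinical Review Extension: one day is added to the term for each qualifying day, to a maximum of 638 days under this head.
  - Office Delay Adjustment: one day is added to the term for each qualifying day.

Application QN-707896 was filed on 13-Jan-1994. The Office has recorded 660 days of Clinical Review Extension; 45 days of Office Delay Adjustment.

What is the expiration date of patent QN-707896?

Base term: filing date + 19 years → 13 January 2013.
Clinical Review Extension: 660 days claimed exceeds the 638-day cap, so +638 days → 13 October 2014.
Office Delay Adjustment: +45 days → 27 November 2014.

November 27, 2014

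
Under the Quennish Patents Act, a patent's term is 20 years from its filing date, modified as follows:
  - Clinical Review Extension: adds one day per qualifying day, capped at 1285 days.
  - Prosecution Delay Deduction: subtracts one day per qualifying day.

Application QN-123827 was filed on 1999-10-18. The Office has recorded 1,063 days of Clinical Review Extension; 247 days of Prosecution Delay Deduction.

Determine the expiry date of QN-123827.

January 11, 2022

Base term: filing date + 20 years → 18 October 2019.
Clinical Review Extension: 1063 days (within the 1285-day cap) → +1063 days → 15 September 2022.
Prosecution Delay Deduction: −247 days → 11 January 2022.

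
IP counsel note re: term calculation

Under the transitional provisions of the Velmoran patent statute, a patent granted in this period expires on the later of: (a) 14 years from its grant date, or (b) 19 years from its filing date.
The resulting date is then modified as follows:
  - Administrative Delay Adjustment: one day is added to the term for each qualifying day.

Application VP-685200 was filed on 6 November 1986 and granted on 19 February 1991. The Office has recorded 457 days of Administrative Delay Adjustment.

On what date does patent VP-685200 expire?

(a) grant + 14 years → 19 February 2005.
(b) filing + 19 years → 6 November 2005.
Later of the two: 6 November 2005.
Administrative Delay Adjustment: +457 days → 6 February 2007.

February 6, 2007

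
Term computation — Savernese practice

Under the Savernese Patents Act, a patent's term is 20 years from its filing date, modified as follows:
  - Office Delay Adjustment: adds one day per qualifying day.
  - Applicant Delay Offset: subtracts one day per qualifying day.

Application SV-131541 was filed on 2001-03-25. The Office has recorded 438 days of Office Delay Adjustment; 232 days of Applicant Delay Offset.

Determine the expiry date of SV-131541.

Base term: filing date + 20 years → 25 March 2021.
Office Delay Adjustment: +438 days → 6 June 2022.
Applicant Delay Offset: −232 days → 17 October 2021.

2021-10-17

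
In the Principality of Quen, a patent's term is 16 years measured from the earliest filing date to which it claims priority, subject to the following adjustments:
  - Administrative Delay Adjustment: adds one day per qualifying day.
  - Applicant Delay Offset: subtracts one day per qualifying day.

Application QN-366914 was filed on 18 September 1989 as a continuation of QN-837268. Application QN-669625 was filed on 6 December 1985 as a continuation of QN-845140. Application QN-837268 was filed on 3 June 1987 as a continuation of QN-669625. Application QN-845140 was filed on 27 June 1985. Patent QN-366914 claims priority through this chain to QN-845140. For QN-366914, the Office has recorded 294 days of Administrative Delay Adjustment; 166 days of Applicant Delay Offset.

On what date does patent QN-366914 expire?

Earliest priority filing: 27 June 1985.
Base term: 27 June 1985 + 16 years → 27 June 2001.
Administrative Delay Adjustment: +294 days → 17 April 2002.
Applicant Delay Offset: −166 days → 2 November 2001.

2001-11-02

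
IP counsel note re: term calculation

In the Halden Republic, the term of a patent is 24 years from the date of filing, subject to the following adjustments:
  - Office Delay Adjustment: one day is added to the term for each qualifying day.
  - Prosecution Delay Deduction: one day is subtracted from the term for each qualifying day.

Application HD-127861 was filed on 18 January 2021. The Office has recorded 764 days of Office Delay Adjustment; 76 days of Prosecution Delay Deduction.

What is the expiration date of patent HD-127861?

2046-12-07

Base term: filing date + 24 years → 18 January 2045.
Office Delay Adjustment: +764 days → 21 February 2047.
Prosecution Delay Deduction: −76 days → 7 December 2046.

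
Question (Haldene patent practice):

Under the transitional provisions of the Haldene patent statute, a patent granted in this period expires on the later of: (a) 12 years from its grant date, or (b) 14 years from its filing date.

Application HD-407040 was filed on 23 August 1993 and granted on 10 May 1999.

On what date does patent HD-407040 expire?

May 10, 2011

(a) grant + 12 years → 10 May 2011.
(b) filing + 14 years → 23 August 2007.
Later of the two: 10 May 2011.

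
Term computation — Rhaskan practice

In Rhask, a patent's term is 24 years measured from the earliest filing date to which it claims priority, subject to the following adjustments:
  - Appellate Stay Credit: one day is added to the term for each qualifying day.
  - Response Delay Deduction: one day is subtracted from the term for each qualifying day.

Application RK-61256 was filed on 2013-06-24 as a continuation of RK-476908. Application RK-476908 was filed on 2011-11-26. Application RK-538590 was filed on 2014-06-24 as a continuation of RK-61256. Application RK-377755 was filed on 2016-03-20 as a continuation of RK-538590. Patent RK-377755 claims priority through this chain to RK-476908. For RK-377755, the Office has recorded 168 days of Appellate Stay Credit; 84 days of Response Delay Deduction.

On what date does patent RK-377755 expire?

February 18, 2036

Earliest priority filing: 26 November 2011.
Base term: 26 November 2011 + 24 years → 26 November 2035.
Appellate Stay Credit: +168 days → 12 May 2036.
Response Delay Deduction: −84 days → 18 February 2036.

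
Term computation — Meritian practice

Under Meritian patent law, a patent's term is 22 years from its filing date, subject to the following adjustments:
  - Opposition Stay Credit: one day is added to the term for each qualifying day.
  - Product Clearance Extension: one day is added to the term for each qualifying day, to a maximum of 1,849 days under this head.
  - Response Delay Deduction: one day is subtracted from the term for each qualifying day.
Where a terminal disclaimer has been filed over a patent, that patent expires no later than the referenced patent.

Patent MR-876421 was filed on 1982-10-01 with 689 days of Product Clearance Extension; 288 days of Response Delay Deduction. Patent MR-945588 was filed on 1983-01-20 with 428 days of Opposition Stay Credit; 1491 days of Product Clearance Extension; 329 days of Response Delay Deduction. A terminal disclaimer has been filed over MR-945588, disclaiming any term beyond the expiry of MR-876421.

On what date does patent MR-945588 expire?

2005-11-06

Natural term of MR-945588:
  Base: filing + 22 years → 20 January 2005.
  Opposition Stay Credit: +428 days → 24 March 2006.
  Product Clearance Extension: 1491 days (within the 1849-day cap) → +1491 days → 23 April 2010.
  Response Delay Deduction: −329 days → 29 May 2009.
Expiry of referenced patent MR-876421:
  Base: filing + 22 years → 1 October 2004.
  Product Clearance Extension: 689 days (within the 1849-day cap) → +689 days → 21 August 2006.
  Response Delay Deduction: −288 days → 6 November 2005.
Terminal disclaimer: MR-945588 expires on the earlier of 29 May 2009 and 6 November 2005.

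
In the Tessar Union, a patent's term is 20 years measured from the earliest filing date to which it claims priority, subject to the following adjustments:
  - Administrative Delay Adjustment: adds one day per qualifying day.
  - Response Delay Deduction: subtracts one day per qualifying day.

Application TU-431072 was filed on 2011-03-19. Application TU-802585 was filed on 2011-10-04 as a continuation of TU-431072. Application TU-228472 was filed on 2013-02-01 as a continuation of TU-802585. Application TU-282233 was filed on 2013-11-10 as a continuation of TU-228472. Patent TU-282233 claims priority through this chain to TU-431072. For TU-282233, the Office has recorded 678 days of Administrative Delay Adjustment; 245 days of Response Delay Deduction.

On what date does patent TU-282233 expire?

May 25, 2032

Earliest priority filing: 19 March 2011.
Base term: 19 March 2011 + 20 years → 19 March 2031.
Administrative Delay Adjustment: +678 days → 25 January 2033.
Response Delay Deduction: −245 days → 25 May 2032.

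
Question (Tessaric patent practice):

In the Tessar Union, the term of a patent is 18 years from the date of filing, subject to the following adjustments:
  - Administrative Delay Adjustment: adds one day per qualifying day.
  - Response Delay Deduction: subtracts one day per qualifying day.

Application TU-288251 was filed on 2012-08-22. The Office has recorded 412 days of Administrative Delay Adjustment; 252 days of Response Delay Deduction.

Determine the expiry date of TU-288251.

Base term: filing date + 18 years → 22 August 2030.
Administrative Delay Adjustment: +412 days → 8 October 2031.
Response Delay Deduction: −252 days → 29 January 2031.

January 29, 2031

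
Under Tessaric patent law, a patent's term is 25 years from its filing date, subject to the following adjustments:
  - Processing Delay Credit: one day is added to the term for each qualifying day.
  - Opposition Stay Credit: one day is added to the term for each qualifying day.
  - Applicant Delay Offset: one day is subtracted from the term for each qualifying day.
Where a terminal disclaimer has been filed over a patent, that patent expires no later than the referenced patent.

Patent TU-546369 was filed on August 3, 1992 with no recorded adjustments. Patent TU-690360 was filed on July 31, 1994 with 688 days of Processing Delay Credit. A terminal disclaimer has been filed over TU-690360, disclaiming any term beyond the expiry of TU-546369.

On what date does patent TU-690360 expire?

Natural term of TU-690360:
  Base: filing + 25 years → 31 July 2019.
  Processing Delay Credit: +688 days → 18 June 2021.
Expiry of referenced patent TU-546369:
  Base: filing + 25 years → 3 August 2017.
Terminal disclaimer: TU-690360 expires on the earlier of 18 June 2021 and 3 August 2017.

2017-08-03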